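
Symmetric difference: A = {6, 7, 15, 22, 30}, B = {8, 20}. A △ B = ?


A △ B = (A \ B) ∪ (B \ A) = elements in exactly one of A or B
A \ B = {6, 7, 15, 22, 30}
B \ A = {8, 20}
A △ B = {6, 7, 8, 15, 20, 22, 30}

A △ B = {6, 7, 8, 15, 20, 22, 30}


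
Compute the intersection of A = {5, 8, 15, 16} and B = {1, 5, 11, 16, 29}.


A ∩ B = elements in both A and B
A = {5, 8, 15, 16}
B = {1, 5, 11, 16, 29}
A ∩ B = {5, 16}

A ∩ B = {5, 16}


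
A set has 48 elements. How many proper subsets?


Total subsets = 2^n = 2^48 = 281474976710656
Proper subsets exclude the set itself: 2^n - 1
= 281474976710656 - 1
= 281474976710655

Number of proper subsets = 281474976710655


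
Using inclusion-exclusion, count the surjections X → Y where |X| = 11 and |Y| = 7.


n = |X| = 11, k = |Y| = 7. Surjections via inclusion-exclusion:
S(n,k) = Σ(-1)^i × C(k,i) × (k-i)^n, i=0 to k
i=0: (-1)^0×C(7,0)×7^11 = 1977326743
i=1: (-1)^1×C(7,1)×6^11 = -2539579392
i=2: (-1)^2×C(7,2)×5^11 = 1025390625
i=3: (-1)^3×C(7,3)×4^11 = -146800640
i=4: (-1)^4×C(7,4)×3^11 = 6200145
i=5: (-1)^5×C(7,5)×2^11 = -43008
i=6: (-1)^6×C(7,6)×1^11 = 7
i=7: (-1)^7×C(7,7)×0^11 = 0
Total = 322494480

Number of surjections = 322494480


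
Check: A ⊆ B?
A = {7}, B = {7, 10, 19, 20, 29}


A ⊆ B means every element of A is in B.
All elements of A are in B.
So A ⊆ B.

Yes, A ⊆ B


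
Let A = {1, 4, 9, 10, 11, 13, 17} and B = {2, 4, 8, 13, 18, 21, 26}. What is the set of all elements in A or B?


A ∪ B = all elements in A or B (or both)
A = {1, 4, 9, 10, 11, 13, 17}
B = {2, 4, 8, 13, 18, 21, 26}
A ∪ B = {1, 2, 4, 8, 9, 10, 11, 13, 17, 18, 21, 26}

A ∪ B = {1, 2, 4, 8, 9, 10, 11, 13, 17, 18, 21, 26}


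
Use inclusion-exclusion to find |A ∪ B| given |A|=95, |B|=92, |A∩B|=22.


|A ∪ B| = |A| + |B| - |A ∩ B|
= 95 + 92 - 22
= 165

|A ∪ B| = 165


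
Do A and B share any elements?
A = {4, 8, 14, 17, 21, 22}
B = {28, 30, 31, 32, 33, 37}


Disjoint means A ∩ B = ∅.
A ∩ B = ∅
A ∩ B = ∅, so A and B are disjoint.

No — A and B share no elements (A ∩ B = ∅), so they are disjoint


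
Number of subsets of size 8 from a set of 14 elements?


C(n,k) = n! / (k!(n-k)!)
C(14,8) = 14! / (8!6!)
= 3003

C(14,8) = 3003


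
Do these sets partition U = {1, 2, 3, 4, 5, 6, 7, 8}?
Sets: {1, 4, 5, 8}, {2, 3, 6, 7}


A partition requires: (1) non-empty parts, (2) pairwise disjoint, (3) union = U
Parts: {1, 4, 5, 8}, {2, 3, 6, 7}
Union of parts: {1, 2, 3, 4, 5, 6, 7, 8}
U = {1, 2, 3, 4, 5, 6, 7, 8}
All non-empty? True
Pairwise disjoint? True
Covers U? True

Yes, valid partition


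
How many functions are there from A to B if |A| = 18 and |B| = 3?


Each of |A| = 18 inputs maps to any of |B| = 3 outputs.
# functions = |B|^|A| = 3^18
= 387420489

Number of functions = 387420489


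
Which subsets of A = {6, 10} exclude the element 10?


A subset of A that omits 10 is a subset of A \ {10}, so there are 2^(n-1) = 2^1 = 2 of them.
Subsets excluding 10: ∅, {6}

Subsets excluding 10 (2 total): ∅, {6}


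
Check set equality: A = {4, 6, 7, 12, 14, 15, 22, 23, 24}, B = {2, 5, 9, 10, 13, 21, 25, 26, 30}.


Two sets are equal iff they have exactly the same elements.
A = {4, 6, 7, 12, 14, 15, 22, 23, 24}
B = {2, 5, 9, 10, 13, 21, 25, 26, 30}
Differences: {2, 4, 5, 6, 7, 9, 10, 12, 13, 14, 15, 21, 22, 23, 24, 25, 26, 30}
A ≠ B

No, A ≠ B


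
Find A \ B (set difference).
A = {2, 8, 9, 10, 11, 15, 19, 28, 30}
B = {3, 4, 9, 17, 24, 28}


A \ B = elements in A but not in B
A = {2, 8, 9, 10, 11, 15, 19, 28, 30}
B = {3, 4, 9, 17, 24, 28}
Remove from A any elements in B
A \ B = {2, 8, 10, 11, 15, 19, 30}

A \ B = {2, 8, 10, 11, 15, 19, 30}


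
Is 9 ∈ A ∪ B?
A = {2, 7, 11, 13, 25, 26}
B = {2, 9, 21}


A = {2, 7, 11, 13, 25, 26}, B = {2, 9, 21}
A ∪ B = all elements in A or B
A ∪ B = {2, 7, 9, 11, 13, 21, 25, 26}
Checking if 9 ∈ A ∪ B
9 is in A ∪ B → True

9 ∈ A ∪ B


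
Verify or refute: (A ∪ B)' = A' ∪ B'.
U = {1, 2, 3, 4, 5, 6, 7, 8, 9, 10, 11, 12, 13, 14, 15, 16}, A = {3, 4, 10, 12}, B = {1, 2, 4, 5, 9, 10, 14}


LHS: A ∪ B = {1, 2, 3, 4, 5, 9, 10, 12, 14}
(A ∪ B)' = U \ (A ∪ B) = {6, 7, 8, 11, 13, 15, 16}
A' = {1, 2, 5, 6, 7, 8, 9, 11, 13, 14, 15, 16}, B' = {3, 6, 7, 8, 11, 12, 13, 15, 16}
Claimed RHS: A' ∪ B' = {1, 2, 3, 5, 6, 7, 8, 9, 11, 12, 13, 14, 15, 16}
Identity is INVALID: LHS = {6, 7, 8, 11, 13, 15, 16} but the RHS claimed here equals {1, 2, 3, 5, 6, 7, 8, 9, 11, 12, 13, 14, 15, 16}. The correct form is (A ∪ B)' = A' ∩ B'.

Identity is invalid: (A ∪ B)' = {6, 7, 8, 11, 13, 15, 16} but A' ∪ B' = {1, 2, 3, 5, 6, 7, 8, 9, 11, 12, 13, 14, 15, 16}. The correct De Morgan law is (A ∪ B)' = A' ∩ B'.


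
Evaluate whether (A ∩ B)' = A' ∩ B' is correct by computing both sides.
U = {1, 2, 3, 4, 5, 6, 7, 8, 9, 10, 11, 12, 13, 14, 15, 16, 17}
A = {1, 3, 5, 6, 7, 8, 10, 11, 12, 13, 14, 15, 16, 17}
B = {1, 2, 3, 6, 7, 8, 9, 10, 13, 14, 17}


LHS: A ∩ B = {1, 3, 6, 7, 8, 10, 13, 14, 17}
(A ∩ B)' = U \ (A ∩ B) = {2, 4, 5, 9, 11, 12, 15, 16}
A' = {2, 4, 9}, B' = {4, 5, 11, 12, 15, 16}
Claimed RHS: A' ∩ B' = {4}
Identity is INVALID: LHS = {2, 4, 5, 9, 11, 12, 15, 16} but the RHS claimed here equals {4}. The correct form is (A ∩ B)' = A' ∪ B'.

Identity is invalid: (A ∩ B)' = {2, 4, 5, 9, 11, 12, 15, 16} but A' ∩ B' = {4}. The correct De Morgan law is (A ∩ B)' = A' ∪ B'.


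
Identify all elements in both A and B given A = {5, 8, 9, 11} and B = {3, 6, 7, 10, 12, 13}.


A = {5, 8, 9, 11}
B = {3, 6, 7, 10, 12, 13}
Region: in both A and B
Elements: ∅

Elements in both A and B: ∅


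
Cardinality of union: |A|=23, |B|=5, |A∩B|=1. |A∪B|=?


|A ∪ B| = |A| + |B| - |A ∩ B|
= 23 + 5 - 1
= 27

|A ∪ B| = 27


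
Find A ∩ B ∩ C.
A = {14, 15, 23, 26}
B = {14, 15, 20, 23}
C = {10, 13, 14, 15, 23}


A ∩ B = {14, 15, 23}
(A ∩ B) ∩ C = {14, 15, 23}

A ∩ B ∩ C = {14, 15, 23}


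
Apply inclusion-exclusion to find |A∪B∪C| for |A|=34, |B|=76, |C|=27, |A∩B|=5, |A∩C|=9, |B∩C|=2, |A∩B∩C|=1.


|A∪B∪C| = |A|+|B|+|C| - |A∩B|-|A∩C|-|B∩C| + |A∩B∩C|
= 34+76+27 - 5-9-2 + 1
= 137 - 16 + 1
= 122

|A ∪ B ∪ C| = 122


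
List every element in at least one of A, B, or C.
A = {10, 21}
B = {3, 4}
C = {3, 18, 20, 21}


A ∪ B = {3, 4, 10, 21}
(A ∪ B) ∪ C = {3, 4, 10, 18, 20, 21}

A ∪ B ∪ C = {3, 4, 10, 18, 20, 21}


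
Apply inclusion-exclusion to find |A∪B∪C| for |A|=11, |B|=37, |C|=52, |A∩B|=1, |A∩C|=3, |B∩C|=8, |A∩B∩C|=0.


|A∪B∪C| = |A|+|B|+|C| - |A∩B|-|A∩C|-|B∩C| + |A∩B∩C|
= 11+37+52 - 1-3-8 + 0
= 100 - 12 + 0
= 88

|A ∪ B ∪ C| = 88


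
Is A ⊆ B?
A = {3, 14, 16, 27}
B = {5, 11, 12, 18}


A ⊆ B means every element of A is in B.
Elements in A not in B: {3, 14, 16, 27}
So A ⊄ B.

No, A ⊄ B


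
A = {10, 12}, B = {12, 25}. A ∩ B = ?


A ∩ B = elements in both A and B
A = {10, 12}
B = {12, 25}
A ∩ B = {12}

A ∩ B = {12}


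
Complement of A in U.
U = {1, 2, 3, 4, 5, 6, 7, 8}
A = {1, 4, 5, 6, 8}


Aᶜ = U \ A = elements in U but not in A
U = {1, 2, 3, 4, 5, 6, 7, 8}
A = {1, 4, 5, 6, 8}
Aᶜ = {2, 3, 7}

Aᶜ = {2, 3, 7}


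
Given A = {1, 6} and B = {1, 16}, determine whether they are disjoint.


Disjoint means A ∩ B = ∅.
A ∩ B = {1}
A ∩ B ≠ ∅, so A and B are NOT disjoint.

No, A and B are not disjoint (A ∩ B = {1})


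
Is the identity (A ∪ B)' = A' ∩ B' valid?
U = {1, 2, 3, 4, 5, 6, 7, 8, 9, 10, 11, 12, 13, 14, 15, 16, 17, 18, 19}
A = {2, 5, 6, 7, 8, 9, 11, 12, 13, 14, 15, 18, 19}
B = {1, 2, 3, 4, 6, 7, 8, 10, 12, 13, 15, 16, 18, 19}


LHS: A ∪ B = {1, 2, 3, 4, 5, 6, 7, 8, 9, 10, 11, 12, 13, 14, 15, 16, 18, 19}
(A ∪ B)' = U \ (A ∪ B) = {17}
A' = {1, 3, 4, 10, 16, 17}, B' = {5, 9, 11, 14, 17}
Claimed RHS: A' ∩ B' = {17}
Identity is VALID: LHS = RHS = {17} ✓

Identity is valid. (A ∪ B)' = A' ∩ B' = {17}


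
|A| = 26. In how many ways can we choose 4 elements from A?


C(n,k) = n! / (k!(n-k)!)
C(26,4) = 26! / (4!22!)
= 14950

C(26,4) = 14950


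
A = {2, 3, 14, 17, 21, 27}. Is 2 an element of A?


A = {2, 3, 14, 17, 21, 27}
Checking if 2 is in A
2 is in A → True

2 ∈ A


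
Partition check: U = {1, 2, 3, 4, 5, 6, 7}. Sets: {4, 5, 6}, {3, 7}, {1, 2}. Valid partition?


A partition requires: (1) non-empty parts, (2) pairwise disjoint, (3) union = U
Parts: {4, 5, 6}, {3, 7}, {1, 2}
Union of parts: {1, 2, 3, 4, 5, 6, 7}
U = {1, 2, 3, 4, 5, 6, 7}
All non-empty? True
Pairwise disjoint? True
Covers U? True

Yes, valid partition


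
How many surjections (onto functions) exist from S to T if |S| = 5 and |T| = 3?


n = |S| = 5, k = |T| = 3. Surjections via inclusion-exclusion:
S(n,k) = Σ(-1)^i × C(k,i) × (k-i)^n, i=0 to k
i=0: (-1)^0×C(3,0)×3^5 = 243
i=1: (-1)^1×C(3,1)×2^5 = -96
i=2: (-1)^2×C(3,2)×1^5 = 3
i=3: (-1)^3×C(3,3)×0^5 = 0
Total = 150

Number of surjections = 150


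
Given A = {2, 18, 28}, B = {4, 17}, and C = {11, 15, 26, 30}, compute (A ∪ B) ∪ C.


A ∪ B = {2, 4, 17, 18, 28}
(A ∪ B) ∪ C = {2, 4, 11, 15, 17, 18, 26, 28, 30}

A ∪ B ∪ C = {2, 4, 11, 15, 17, 18, 26, 28, 30}


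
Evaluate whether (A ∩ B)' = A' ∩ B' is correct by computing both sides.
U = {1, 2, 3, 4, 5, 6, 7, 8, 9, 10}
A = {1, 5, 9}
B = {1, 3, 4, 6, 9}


LHS: A ∩ B = {1, 9}
(A ∩ B)' = U \ (A ∩ B) = {2, 3, 4, 5, 6, 7, 8, 10}
A' = {2, 3, 4, 6, 7, 8, 10}, B' = {2, 5, 7, 8, 10}
Claimed RHS: A' ∩ B' = {2, 7, 8, 10}
Identity is INVALID: LHS = {2, 3, 4, 5, 6, 7, 8, 10} but the RHS claimed here equals {2, 7, 8, 10}. The correct form is (A ∩ B)' = A' ∪ B'.

Identity is invalid: (A ∩ B)' = {2, 3, 4, 5, 6, 7, 8, 10} but A' ∩ B' = {2, 7, 8, 10}. The correct De Morgan law is (A ∩ B)' = A' ∪ B'.


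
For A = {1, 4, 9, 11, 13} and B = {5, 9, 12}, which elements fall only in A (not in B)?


A = {1, 4, 9, 11, 13}
B = {5, 9, 12}
Region: only in A (not in B)
Elements: {1, 4, 11, 13}

Elements only in A (not in B): {1, 4, 11, 13}


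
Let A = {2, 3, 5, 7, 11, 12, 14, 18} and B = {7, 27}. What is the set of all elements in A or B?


A ∪ B = all elements in A or B (or both)
A = {2, 3, 5, 7, 11, 12, 14, 18}
B = {7, 27}
A ∪ B = {2, 3, 5, 7, 11, 12, 14, 18, 27}

A ∪ B = {2, 3, 5, 7, 11, 12, 14, 18, 27}


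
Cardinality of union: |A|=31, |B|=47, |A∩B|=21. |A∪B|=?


|A ∪ B| = |A| + |B| - |A ∩ B|
= 31 + 47 - 21
= 57

|A ∪ B| = 57


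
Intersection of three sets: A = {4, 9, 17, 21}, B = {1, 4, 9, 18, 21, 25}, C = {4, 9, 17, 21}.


A ∩ B = {4, 9, 21}
(A ∩ B) ∩ C = {4, 9, 21}

A ∩ B ∩ C = {4, 9, 21}


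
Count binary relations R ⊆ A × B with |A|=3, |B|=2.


A relation from A to B is any subset of A × B.
|A × B| = 3 × 2 = 6
# relations = 2^|A × B| = 2^6 = 64

Number of relations = 64


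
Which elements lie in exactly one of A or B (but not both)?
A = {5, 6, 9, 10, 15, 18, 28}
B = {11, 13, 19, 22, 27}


A △ B = (A \ B) ∪ (B \ A) = elements in exactly one of A or B
A \ B = {5, 6, 9, 10, 15, 18, 28}
B \ A = {11, 13, 19, 22, 27}
A △ B = {5, 6, 9, 10, 11, 13, 15, 18, 19, 22, 27, 28}

A △ B = {5, 6, 9, 10, 11, 13, 15, 18, 19, 22, 27, 28}


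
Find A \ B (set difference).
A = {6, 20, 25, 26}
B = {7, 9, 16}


A \ B = elements in A but not in B
A = {6, 20, 25, 26}
B = {7, 9, 16}
Remove from A any elements in B
A \ B = {6, 20, 25, 26}

A \ B = {6, 20, 25, 26}


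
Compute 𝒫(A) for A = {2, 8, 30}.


|A| = 3, so |P(A)| = 2^3 = 8
Enumerate subsets by cardinality (0 to 3):
∅, {2}, {8}, {30}, {2, 8}, {2, 30}, {8, 30}, {2, 8, 30}

P(A) has 8 subsets: ∅, {2}, {8}, {30}, {2, 8}, {2, 30}, {8, 30}, {2, 8, 30}


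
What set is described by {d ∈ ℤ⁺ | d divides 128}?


Checking each candidate:
Condition: positive divisors of 128
Result = {1, 2, 4, 8, 16, 32, 64, 128}

{1, 2, 4, 8, 16, 32, 64, 128}


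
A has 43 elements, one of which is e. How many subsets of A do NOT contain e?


Subsets of A avoiding e are subsets of A \ {e}, which has 42 elements.
Count = 2^(n-1) = 2^42
= 4398046511104

Number of subsets avoiding e = 4398046511104


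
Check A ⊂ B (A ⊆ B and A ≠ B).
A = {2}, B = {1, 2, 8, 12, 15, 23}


A ⊂ B requires: A ⊆ B AND A ≠ B.
A ⊆ B? Yes
A = B? No
A ⊂ B: Yes (A is a proper subset of B)

Yes, A ⊂ B


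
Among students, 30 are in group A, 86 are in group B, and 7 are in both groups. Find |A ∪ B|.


|A ∪ B| = |A| + |B| - |A ∩ B|
= 30 + 86 - 7
= 109

|A ∪ B| = 109


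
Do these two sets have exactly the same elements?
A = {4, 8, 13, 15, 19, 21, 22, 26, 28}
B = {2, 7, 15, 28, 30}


Two sets are equal iff they have exactly the same elements.
A = {4, 8, 13, 15, 19, 21, 22, 26, 28}
B = {2, 7, 15, 28, 30}
Differences: {2, 4, 7, 8, 13, 19, 21, 22, 26, 30}
A ≠ B

No, A ≠ B


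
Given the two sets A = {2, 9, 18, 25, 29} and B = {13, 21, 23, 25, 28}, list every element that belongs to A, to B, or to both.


A ∪ B = all elements in A or B (or both)
A = {2, 9, 18, 25, 29}
B = {13, 21, 23, 25, 28}
A ∪ B = {2, 9, 13, 18, 21, 23, 25, 28, 29}

A ∪ B = {2, 9, 13, 18, 21, 23, 25, 28, 29}


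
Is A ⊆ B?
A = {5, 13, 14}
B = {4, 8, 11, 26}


A ⊆ B means every element of A is in B.
Elements in A not in B: {5, 13, 14}
So A ⊄ B.

No, A ⊄ B


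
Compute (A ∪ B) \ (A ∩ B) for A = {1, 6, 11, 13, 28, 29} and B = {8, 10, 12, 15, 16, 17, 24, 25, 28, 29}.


A △ B = (A \ B) ∪ (B \ A) = elements in exactly one of A or B
A \ B = {1, 6, 11, 13}
B \ A = {8, 10, 12, 15, 16, 17, 24, 25}
A △ B = {1, 6, 8, 10, 11, 12, 13, 15, 16, 17, 24, 25}

A △ B = {1, 6, 8, 10, 11, 12, 13, 15, 16, 17, 24, 25}


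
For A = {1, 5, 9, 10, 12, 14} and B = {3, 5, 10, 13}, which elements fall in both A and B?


A = {1, 5, 9, 10, 12, 14}
B = {3, 5, 10, 13}
Region: in both A and B
Elements: {5, 10}

Elements in both A and B: {5, 10}


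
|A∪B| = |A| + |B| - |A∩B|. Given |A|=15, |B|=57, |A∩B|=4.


|A ∪ B| = |A| + |B| - |A ∩ B|
= 15 + 57 - 4
= 68

|A ∪ B| = 68


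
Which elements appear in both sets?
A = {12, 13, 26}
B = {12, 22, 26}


A ∩ B = elements in both A and B
A = {12, 13, 26}
B = {12, 22, 26}
A ∩ B = {12, 26}

A ∩ B = {12, 26}


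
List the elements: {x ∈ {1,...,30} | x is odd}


Checking each candidate:
Condition: odd numbers in {1,...,30}
Result = {1, 3, 5, 7, 9, 11, 13, 15, 17, 19, 21, 23, 25, 27, 29}

{1, 3, 5, 7, 9, 11, 13, 15, 17, 19, 21, 23, 25, 27, 29}


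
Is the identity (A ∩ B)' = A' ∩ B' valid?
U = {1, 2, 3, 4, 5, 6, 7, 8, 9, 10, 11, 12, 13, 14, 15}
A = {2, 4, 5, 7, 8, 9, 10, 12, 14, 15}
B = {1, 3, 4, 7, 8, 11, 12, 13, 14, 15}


LHS: A ∩ B = {4, 7, 8, 12, 14, 15}
(A ∩ B)' = U \ (A ∩ B) = {1, 2, 3, 5, 6, 9, 10, 11, 13}
A' = {1, 3, 6, 11, 13}, B' = {2, 5, 6, 9, 10}
Claimed RHS: A' ∩ B' = {6}
Identity is INVALID: LHS = {1, 2, 3, 5, 6, 9, 10, 11, 13} but the RHS claimed here equals {6}. The correct form is (A ∩ B)' = A' ∪ B'.

Identity is invalid: (A ∩ B)' = {1, 2, 3, 5, 6, 9, 10, 11, 13} but A' ∩ B' = {6}. The correct De Morgan law is (A ∩ B)' = A' ∪ B'.


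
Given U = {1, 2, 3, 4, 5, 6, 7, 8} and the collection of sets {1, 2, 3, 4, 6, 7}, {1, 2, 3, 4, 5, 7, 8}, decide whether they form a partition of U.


A partition requires: (1) non-empty parts, (2) pairwise disjoint, (3) union = U
Parts: {1, 2, 3, 4, 6, 7}, {1, 2, 3, 4, 5, 7, 8}
Union of parts: {1, 2, 3, 4, 5, 6, 7, 8}
U = {1, 2, 3, 4, 5, 6, 7, 8}
All non-empty? True
Pairwise disjoint? False
Covers U? True

No, not a valid partition


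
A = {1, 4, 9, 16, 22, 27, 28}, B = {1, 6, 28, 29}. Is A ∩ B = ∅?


Disjoint means A ∩ B = ∅.
A ∩ B = {1, 28}
A ∩ B ≠ ∅, so A and B are NOT disjoint.

No, A and B are not disjoint (A ∩ B = {1, 28})


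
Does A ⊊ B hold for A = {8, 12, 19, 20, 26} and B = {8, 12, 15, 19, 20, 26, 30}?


A ⊂ B requires: A ⊆ B AND A ≠ B.
A ⊆ B? Yes
A = B? No
A ⊂ B: Yes (A is a proper subset of B)

Yes, A ⊂ B


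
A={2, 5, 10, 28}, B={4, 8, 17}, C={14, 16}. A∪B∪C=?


A ∪ B = {2, 4, 5, 8, 10, 17, 28}
(A ∪ B) ∪ C = {2, 4, 5, 8, 10, 14, 16, 17, 28}

A ∪ B ∪ C = {2, 4, 5, 8, 10, 14, 16, 17, 28}


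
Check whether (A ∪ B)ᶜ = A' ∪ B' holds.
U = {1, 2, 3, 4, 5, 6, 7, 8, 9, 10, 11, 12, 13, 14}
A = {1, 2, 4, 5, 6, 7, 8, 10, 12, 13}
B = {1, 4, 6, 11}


LHS: A ∪ B = {1, 2, 4, 5, 6, 7, 8, 10, 11, 12, 13}
(A ∪ B)' = U \ (A ∪ B) = {3, 9, 14}
A' = {3, 9, 11, 14}, B' = {2, 3, 5, 7, 8, 9, 10, 12, 13, 14}
Claimed RHS: A' ∪ B' = {2, 3, 5, 7, 8, 9, 10, 11, 12, 13, 14}
Identity is INVALID: LHS = {3, 9, 14} but the RHS claimed here equals {2, 3, 5, 7, 8, 9, 10, 11, 12, 13, 14}. The correct form is (A ∪ B)' = A' ∩ B'.

Identity is invalid: (A ∪ B)' = {3, 9, 14} but A' ∪ B' = {2, 3, 5, 7, 8, 9, 10, 11, 12, 13, 14}. The correct De Morgan law is (A ∪ B)' = A' ∩ B'.


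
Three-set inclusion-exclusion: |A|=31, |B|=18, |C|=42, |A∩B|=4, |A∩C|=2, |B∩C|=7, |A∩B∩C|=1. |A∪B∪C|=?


|A∪B∪C| = |A|+|B|+|C| - |A∩B|-|A∩C|-|B∩C| + |A∩B∩C|
= 31+18+42 - 4-2-7 + 1
= 91 - 13 + 1
= 79

|A ∪ B ∪ C| = 79


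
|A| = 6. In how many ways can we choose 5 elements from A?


C(n,k) = n! / (k!(n-k)!)
C(6,5) = 6! / (5!1!)
= 6

C(6,5) = 6


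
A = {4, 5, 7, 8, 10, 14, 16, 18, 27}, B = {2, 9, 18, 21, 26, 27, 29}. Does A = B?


Two sets are equal iff they have exactly the same elements.
A = {4, 5, 7, 8, 10, 14, 16, 18, 27}
B = {2, 9, 18, 21, 26, 27, 29}
Differences: {2, 4, 5, 7, 8, 9, 10, 14, 16, 21, 26, 29}
A ≠ B

No, A ≠ B


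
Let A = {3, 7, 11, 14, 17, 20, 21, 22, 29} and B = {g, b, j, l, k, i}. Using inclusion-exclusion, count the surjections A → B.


n = |A| = 9, k = |B| = 6. Surjections via inclusion-exclusion:
S(n,k) = Σ(-1)^i × C(k,i) × (k-i)^n, i=0 to k
i=0: (-1)^0×C(6,0)×6^9 = 10077696
i=1: (-1)^1×C(6,1)×5^9 = -11718750
i=2: (-1)^2×C(6,2)×4^9 = 3932160
i=3: (-1)^3×C(6,3)×3^9 = -393660
i=4: (-1)^4×C(6,4)×2^9 = 7680
i=5: (-1)^5×C(6,5)×1^9 = -6
i=6: (-1)^6×C(6,6)×0^9 = 0
Total = 1905120

Number of surjections = 1905120


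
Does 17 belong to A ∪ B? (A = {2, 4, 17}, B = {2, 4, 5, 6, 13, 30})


A = {2, 4, 17}, B = {2, 4, 5, 6, 13, 30}
A ∪ B = all elements in A or B
A ∪ B = {2, 4, 5, 6, 13, 17, 30}
Checking if 17 ∈ A ∪ B
17 is in A ∪ B → True

17 ∈ A ∪ B


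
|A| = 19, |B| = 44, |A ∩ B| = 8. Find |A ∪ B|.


|A ∪ B| = |A| + |B| - |A ∩ B|
= 19 + 44 - 8
= 55

|A ∪ B| = 55


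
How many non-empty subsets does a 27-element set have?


Total subsets = 2^n = 2^27 = 134217728
Non-empty subsets exclude the empty set: 2^n - 1
= 134217728 - 1
= 134217727

Number of non-empty subsets = 134217727


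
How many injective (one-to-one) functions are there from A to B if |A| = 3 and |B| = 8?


An injection sends each of |A| = 3 inputs to a distinct output in B.
# injections = |B|·(|B|-1)·…·(|B|-|A|+1) = 8! / (8 - 3)!
= 8 × 7 × 6
= 336

Number of injections = 336


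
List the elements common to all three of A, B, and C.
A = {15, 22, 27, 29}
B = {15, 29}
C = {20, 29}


A ∩ B = {15, 29}
(A ∩ B) ∩ C = {29}

A ∩ B ∩ C = {29}


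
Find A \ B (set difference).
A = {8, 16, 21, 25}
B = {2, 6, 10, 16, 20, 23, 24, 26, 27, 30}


A \ B = elements in A but not in B
A = {8, 16, 21, 25}
B = {2, 6, 10, 16, 20, 23, 24, 26, 27, 30}
Remove from A any elements in B
A \ B = {8, 21, 25}

A \ B = {8, 21, 25}


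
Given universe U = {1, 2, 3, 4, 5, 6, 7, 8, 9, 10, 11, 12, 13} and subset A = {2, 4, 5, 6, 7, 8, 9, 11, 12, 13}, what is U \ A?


Aᶜ = U \ A = elements in U but not in A
U = {1, 2, 3, 4, 5, 6, 7, 8, 9, 10, 11, 12, 13}
A = {2, 4, 5, 6, 7, 8, 9, 11, 12, 13}
Aᶜ = {1, 3, 10}

Aᶜ = {1, 3, 10}


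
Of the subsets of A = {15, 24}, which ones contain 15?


A subset of A contains 15 iff the remaining 1 elements form any subset of A \ {15}.
Count: 2^(n-1) = 2^1 = 2
Subsets containing 15: {15}, {15, 24}

Subsets containing 15 (2 total): {15}, {15, 24}


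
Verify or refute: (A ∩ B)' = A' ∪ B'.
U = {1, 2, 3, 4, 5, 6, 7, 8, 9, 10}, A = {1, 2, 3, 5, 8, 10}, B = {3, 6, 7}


LHS: A ∩ B = {3}
(A ∩ B)' = U \ (A ∩ B) = {1, 2, 4, 5, 6, 7, 8, 9, 10}
A' = {4, 6, 7, 9}, B' = {1, 2, 4, 5, 8, 9, 10}
Claimed RHS: A' ∪ B' = {1, 2, 4, 5, 6, 7, 8, 9, 10}
Identity is VALID: LHS = RHS = {1, 2, 4, 5, 6, 7, 8, 9, 10} ✓

Identity is valid. (A ∩ B)' = A' ∪ B' = {1, 2, 4, 5, 6, 7, 8, 9, 10}


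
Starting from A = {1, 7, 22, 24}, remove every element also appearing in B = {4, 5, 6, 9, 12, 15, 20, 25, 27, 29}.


A \ B = elements in A but not in B
A = {1, 7, 22, 24}
B = {4, 5, 6, 9, 12, 15, 20, 25, 27, 29}
Remove from A any elements in B
A \ B = {1, 7, 22, 24}

A \ B = {1, 7, 22, 24}


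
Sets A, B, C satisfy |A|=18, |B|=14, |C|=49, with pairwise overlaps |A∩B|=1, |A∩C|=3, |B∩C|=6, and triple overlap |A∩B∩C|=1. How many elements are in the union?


|A∪B∪C| = |A|+|B|+|C| - |A∩B|-|A∩C|-|B∩C| + |A∩B∩C|
= 18+14+49 - 1-3-6 + 1
= 81 - 10 + 1
= 72

|A ∪ B ∪ C| = 72


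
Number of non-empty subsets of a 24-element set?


Total subsets = 2^n = 2^24 = 16777216
Non-empty subsets exclude the empty set: 2^n - 1
= 16777216 - 1
= 16777215

Number of non-empty subsets = 16777215


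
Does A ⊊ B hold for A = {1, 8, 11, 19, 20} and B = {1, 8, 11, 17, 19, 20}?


A ⊂ B requires: A ⊆ B AND A ≠ B.
A ⊆ B? Yes
A = B? No
A ⊂ B: Yes (A is a proper subset of B)

Yes, A ⊂ B


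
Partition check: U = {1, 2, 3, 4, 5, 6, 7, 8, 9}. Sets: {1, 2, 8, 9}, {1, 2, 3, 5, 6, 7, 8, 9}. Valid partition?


A partition requires: (1) non-empty parts, (2) pairwise disjoint, (3) union = U
Parts: {1, 2, 8, 9}, {1, 2, 3, 5, 6, 7, 8, 9}
Union of parts: {1, 2, 3, 5, 6, 7, 8, 9}
U = {1, 2, 3, 4, 5, 6, 7, 8, 9}
All non-empty? True
Pairwise disjoint? False
Covers U? False

No, not a valid partition


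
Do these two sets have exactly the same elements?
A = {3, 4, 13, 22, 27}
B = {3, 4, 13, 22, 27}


Two sets are equal iff they have exactly the same elements.
A = {3, 4, 13, 22, 27}
B = {3, 4, 13, 22, 27}
Same elements → A = B

Yes, A = B


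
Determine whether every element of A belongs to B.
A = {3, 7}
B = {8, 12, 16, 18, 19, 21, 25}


A ⊆ B means every element of A is in B.
Elements in A not in B: {3, 7}
So A ⊄ B.

No, A ⊄ B


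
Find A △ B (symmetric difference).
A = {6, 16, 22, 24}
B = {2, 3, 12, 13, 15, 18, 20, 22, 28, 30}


A △ B = (A \ B) ∪ (B \ A) = elements in exactly one of A or B
A \ B = {6, 16, 24}
B \ A = {2, 3, 12, 13, 15, 18, 20, 28, 30}
A △ B = {2, 3, 6, 12, 13, 15, 16, 18, 20, 24, 28, 30}

A △ B = {2, 3, 6, 12, 13, 15, 16, 18, 20, 24, 28, 30}


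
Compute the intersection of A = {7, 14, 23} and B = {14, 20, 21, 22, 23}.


A ∩ B = elements in both A and B
A = {7, 14, 23}
B = {14, 20, 21, 22, 23}
A ∩ B = {14, 23}

A ∩ B = {14, 23}


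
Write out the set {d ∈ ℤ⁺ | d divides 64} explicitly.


Checking each candidate:
Condition: positive divisors of 64
Result = {1, 2, 4, 8, 16, 32, 64}

{1, 2, 4, 8, 16, 32, 64}


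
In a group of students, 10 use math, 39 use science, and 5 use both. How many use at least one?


|A ∪ B| = |A| + |B| - |A ∩ B|
= 10 + 39 - 5
= 44

|A ∪ B| = 44


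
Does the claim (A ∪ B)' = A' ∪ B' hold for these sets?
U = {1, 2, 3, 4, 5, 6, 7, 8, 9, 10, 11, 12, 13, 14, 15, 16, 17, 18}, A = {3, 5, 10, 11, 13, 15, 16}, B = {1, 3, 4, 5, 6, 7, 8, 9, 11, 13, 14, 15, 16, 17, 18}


LHS: A ∪ B = {1, 3, 4, 5, 6, 7, 8, 9, 10, 11, 13, 14, 15, 16, 17, 18}
(A ∪ B)' = U \ (A ∪ B) = {2, 12}
A' = {1, 2, 4, 6, 7, 8, 9, 12, 14, 17, 18}, B' = {2, 10, 12}
Claimed RHS: A' ∪ B' = {1, 2, 4, 6, 7, 8, 9, 10, 12, 14, 17, 18}
Identity is INVALID: LHS = {2, 12} but the RHS claimed here equals {1, 2, 4, 6, 7, 8, 9, 10, 12, 14, 17, 18}. The correct form is (A ∪ B)' = A' ∩ B'.

Identity is invalid: (A ∪ B)' = {2, 12} but A' ∪ B' = {1, 2, 4, 6, 7, 8, 9, 10, 12, 14, 17, 18}. The correct De Morgan law is (A ∪ B)' = A' ∩ B'.


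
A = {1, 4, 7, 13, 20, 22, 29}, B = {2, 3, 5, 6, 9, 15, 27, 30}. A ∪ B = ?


A ∪ B = all elements in A or B (or both)
A = {1, 4, 7, 13, 20, 22, 29}
B = {2, 3, 5, 6, 9, 15, 27, 30}
A ∪ B = {1, 2, 3, 4, 5, 6, 7, 9, 13, 15, 20, 22, 27, 29, 30}

A ∪ B = {1, 2, 3, 4, 5, 6, 7, 9, 13, 15, 20, 22, 27, 29, 30}


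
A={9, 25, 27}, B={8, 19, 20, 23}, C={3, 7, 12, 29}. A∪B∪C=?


A ∪ B = {8, 9, 19, 20, 23, 25, 27}
(A ∪ B) ∪ C = {3, 7, 8, 9, 12, 19, 20, 23, 25, 27, 29}

A ∪ B ∪ C = {3, 7, 8, 9, 12, 19, 20, 23, 25, 27, 29}


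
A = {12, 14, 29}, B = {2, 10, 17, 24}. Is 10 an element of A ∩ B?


A = {12, 14, 29}, B = {2, 10, 17, 24}
A ∩ B = elements in both A and B
A ∩ B = ∅
Checking if 10 ∈ A ∩ B
10 is not in A ∩ B → False

10 ∉ A ∩ B


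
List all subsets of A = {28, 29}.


|A| = 2, so |P(A)| = 2^2 = 4
Enumerate subsets by cardinality (0 to 2):
∅, {28}, {29}, {28, 29}

P(A) has 4 subsets: ∅, {28}, {29}, {28, 29}


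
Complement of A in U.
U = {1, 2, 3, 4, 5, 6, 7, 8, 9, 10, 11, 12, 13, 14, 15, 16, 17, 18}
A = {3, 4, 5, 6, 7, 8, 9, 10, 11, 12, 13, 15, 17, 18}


Aᶜ = U \ A = elements in U but not in A
U = {1, 2, 3, 4, 5, 6, 7, 8, 9, 10, 11, 12, 13, 14, 15, 16, 17, 18}
A = {3, 4, 5, 6, 7, 8, 9, 10, 11, 12, 13, 15, 17, 18}
Aᶜ = {1, 2, 14, 16}

Aᶜ = {1, 2, 14, 16}


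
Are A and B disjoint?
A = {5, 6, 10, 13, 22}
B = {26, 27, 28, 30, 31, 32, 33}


Disjoint means A ∩ B = ∅.
A ∩ B = ∅
A ∩ B = ∅, so A and B are disjoint.

Yes, A and B are disjoint


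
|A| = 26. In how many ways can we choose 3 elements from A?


C(n,k) = n! / (k!(n-k)!)
C(26,3) = 26! / (3!23!)
= 2600

C(26,3) = 2600


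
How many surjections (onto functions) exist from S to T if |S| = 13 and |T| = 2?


n = |S| = 13, k = |T| = 2. Surjections via inclusion-exclusion:
S(n,k) = Σ(-1)^i × C(k,i) × (k-i)^n, i=0 to k
i=0: (-1)^0×C(2,0)×2^13 = 8192
i=1: (-1)^1×C(2,1)×1^13 = -2
i=2: (-1)^2×C(2,2)×0^13 = 0
Total = 8190

Number of surjections = 8190


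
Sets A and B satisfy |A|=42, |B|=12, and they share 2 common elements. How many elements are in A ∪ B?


|A ∪ B| = |A| + |B| - |A ∩ B|
= 42 + 12 - 2
= 52

|A ∪ B| = 52


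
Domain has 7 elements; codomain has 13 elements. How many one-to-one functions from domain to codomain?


An injection sends each of |A| = 7 inputs to a distinct output in B.
# injections = |B|·(|B|-1)·…·(|B|-|A|+1) = 13! / (13 - 7)!
= 13 × 12 × 11 × 10 × 9 × 8 × 7
= 8648640

Number of injections = 8648640


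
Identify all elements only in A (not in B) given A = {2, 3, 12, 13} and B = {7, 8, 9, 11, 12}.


A = {2, 3, 12, 13}
B = {7, 8, 9, 11, 12}
Region: only in A (not in B)
Elements: {2, 3, 13}

Elements only in A (not in B): {2, 3, 13}


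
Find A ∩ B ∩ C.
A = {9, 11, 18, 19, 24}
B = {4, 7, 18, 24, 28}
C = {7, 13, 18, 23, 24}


A ∩ B = {18, 24}
(A ∩ B) ∩ C = {18, 24}

A ∩ B ∩ C = {18, 24}


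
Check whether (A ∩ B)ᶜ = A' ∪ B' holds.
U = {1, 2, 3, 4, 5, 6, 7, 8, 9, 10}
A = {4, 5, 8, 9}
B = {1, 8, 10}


LHS: A ∩ B = {8}
(A ∩ B)' = U \ (A ∩ B) = {1, 2, 3, 4, 5, 6, 7, 9, 10}
A' = {1, 2, 3, 6, 7, 10}, B' = {2, 3, 4, 5, 6, 7, 9}
Claimed RHS: A' ∪ B' = {1, 2, 3, 4, 5, 6, 7, 9, 10}
Identity is VALID: LHS = RHS = {1, 2, 3, 4, 5, 6, 7, 9, 10} ✓

Identity is valid. (A ∩ B)' = A' ∪ B' = {1, 2, 3, 4, 5, 6, 7, 9, 10}


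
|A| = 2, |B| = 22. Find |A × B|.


|A × B| = |A| × |B|
= 2 × 22
= 44

|A × B| = 44


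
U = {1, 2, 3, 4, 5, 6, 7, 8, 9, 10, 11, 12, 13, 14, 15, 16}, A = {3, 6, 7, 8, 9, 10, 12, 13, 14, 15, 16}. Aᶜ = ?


Aᶜ = U \ A = elements in U but not in A
U = {1, 2, 3, 4, 5, 6, 7, 8, 9, 10, 11, 12, 13, 14, 15, 16}
A = {3, 6, 7, 8, 9, 10, 12, 13, 14, 15, 16}
Aᶜ = {1, 2, 4, 5, 11}

Aᶜ = {1, 2, 4, 5, 11}


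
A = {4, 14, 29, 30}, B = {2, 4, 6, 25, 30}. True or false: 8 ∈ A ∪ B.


A = {4, 14, 29, 30}, B = {2, 4, 6, 25, 30}
A ∪ B = all elements in A or B
A ∪ B = {2, 4, 6, 14, 25, 29, 30}
Checking if 8 ∈ A ∪ B
8 is not in A ∪ B → False

8 ∉ A ∪ B


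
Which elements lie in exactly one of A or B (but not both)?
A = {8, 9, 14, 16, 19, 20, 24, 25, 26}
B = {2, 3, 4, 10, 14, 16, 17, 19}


A △ B = (A \ B) ∪ (B \ A) = elements in exactly one of A or B
A \ B = {8, 9, 20, 24, 25, 26}
B \ A = {2, 3, 4, 10, 17}
A △ B = {2, 3, 4, 8, 9, 10, 17, 20, 24, 25, 26}

A △ B = {2, 3, 4, 8, 9, 10, 17, 20, 24, 25, 26}


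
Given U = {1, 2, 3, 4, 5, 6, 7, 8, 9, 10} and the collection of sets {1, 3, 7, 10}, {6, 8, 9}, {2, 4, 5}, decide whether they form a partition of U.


A partition requires: (1) non-empty parts, (2) pairwise disjoint, (3) union = U
Parts: {1, 3, 7, 10}, {6, 8, 9}, {2, 4, 5}
Union of parts: {1, 2, 3, 4, 5, 6, 7, 8, 9, 10}
U = {1, 2, 3, 4, 5, 6, 7, 8, 9, 10}
All non-empty? True
Pairwise disjoint? True
Covers U? True

Yes, valid partition


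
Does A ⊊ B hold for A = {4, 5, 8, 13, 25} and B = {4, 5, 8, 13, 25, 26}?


A ⊂ B requires: A ⊆ B AND A ≠ B.
A ⊆ B? Yes
A = B? No
A ⊂ B: Yes (A is a proper subset of B)

Yes, A ⊂ B


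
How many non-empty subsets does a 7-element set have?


Total subsets = 2^n = 2^7 = 128
Non-empty subsets exclude the empty set: 2^n - 1
= 128 - 1
= 127

Number of non-empty subsets = 127


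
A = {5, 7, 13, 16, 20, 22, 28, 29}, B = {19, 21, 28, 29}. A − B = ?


A \ B = elements in A but not in B
A = {5, 7, 13, 16, 20, 22, 28, 29}
B = {19, 21, 28, 29}
Remove from A any elements in B
A \ B = {5, 7, 13, 16, 20, 22}

A \ B = {5, 7, 13, 16, 20, 22}


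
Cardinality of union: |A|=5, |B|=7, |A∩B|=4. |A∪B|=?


|A ∪ B| = |A| + |B| - |A ∩ B|
= 5 + 7 - 4
= 8

|A ∪ B| = 8


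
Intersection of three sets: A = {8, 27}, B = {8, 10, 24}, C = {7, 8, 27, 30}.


A ∩ B = {8}
(A ∩ B) ∩ C = {8}

A ∩ B ∩ C = {8}


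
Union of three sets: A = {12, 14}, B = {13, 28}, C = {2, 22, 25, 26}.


A ∪ B = {12, 13, 14, 28}
(A ∪ B) ∪ C = {2, 12, 13, 14, 22, 25, 26, 28}

A ∪ B ∪ C = {2, 12, 13, 14, 22, 25, 26, 28}


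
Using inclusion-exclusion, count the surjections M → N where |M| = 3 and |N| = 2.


n = |M| = 3, k = |N| = 2. Surjections via inclusion-exclusion:
S(n,k) = Σ(-1)^i × C(k,i) × (k-i)^n, i=0 to k
i=0: (-1)^0×C(2,0)×2^3 = 8
i=1: (-1)^1×C(2,1)×1^3 = -2
i=2: (-1)^2×C(2,2)×0^3 = 0
Total = 6

Number of surjections = 6


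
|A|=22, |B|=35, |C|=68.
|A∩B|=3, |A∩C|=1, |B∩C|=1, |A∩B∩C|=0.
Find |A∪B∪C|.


|A∪B∪C| = |A|+|B|+|C| - |A∩B|-|A∩C|-|B∩C| + |A∩B∩C|
= 22+35+68 - 3-1-1 + 0
= 125 - 5 + 0
= 120

|A ∪ B ∪ C| = 120


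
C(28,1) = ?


C(n,k) = n! / (k!(n-k)!)
C(28,1) = 28! / (1!27!)
= 28

C(28,1) = 28


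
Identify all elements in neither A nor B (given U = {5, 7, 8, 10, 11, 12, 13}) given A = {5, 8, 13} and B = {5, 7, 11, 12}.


A = {5, 8, 13}
B = {5, 7, 11, 12}
Region: in neither A nor B (given U = {5, 7, 8, 10, 11, 12, 13})
Elements: {10}

Elements in neither A nor B (given U = {5, 7, 8, 10, 11, 12, 13}): {10}


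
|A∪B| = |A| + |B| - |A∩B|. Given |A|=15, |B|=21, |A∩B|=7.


|A ∪ B| = |A| + |B| - |A ∩ B|
= 15 + 21 - 7
= 29

|A ∪ B| = 29


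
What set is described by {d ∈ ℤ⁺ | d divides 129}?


Checking each candidate:
Condition: positive divisors of 129
Result = {1, 3, 43, 129}

{1, 3, 43, 129}


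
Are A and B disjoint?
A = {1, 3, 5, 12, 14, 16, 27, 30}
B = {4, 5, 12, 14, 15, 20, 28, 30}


Disjoint means A ∩ B = ∅.
A ∩ B = {5, 12, 14, 30}
A ∩ B ≠ ∅, so A and B are NOT disjoint.

No, A and B are not disjoint (A ∩ B = {5, 12, 14, 30})


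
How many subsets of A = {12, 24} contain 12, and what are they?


A subset of A contains 12 iff the remaining 1 elements form any subset of A \ {12}.
Count: 2^(n-1) = 2^1 = 2
Subsets containing 12: {12}, {12, 24}

Subsets containing 12 (2 total): {12}, {12, 24}


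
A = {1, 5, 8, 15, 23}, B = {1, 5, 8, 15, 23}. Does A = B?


Two sets are equal iff they have exactly the same elements.
A = {1, 5, 8, 15, 23}
B = {1, 5, 8, 15, 23}
Same elements → A = B

Yes, A = B


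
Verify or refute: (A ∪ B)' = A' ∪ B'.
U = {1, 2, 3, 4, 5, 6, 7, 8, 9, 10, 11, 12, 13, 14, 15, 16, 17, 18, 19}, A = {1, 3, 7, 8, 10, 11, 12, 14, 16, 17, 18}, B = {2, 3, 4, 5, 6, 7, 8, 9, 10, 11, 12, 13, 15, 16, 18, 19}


LHS: A ∪ B = {1, 2, 3, 4, 5, 6, 7, 8, 9, 10, 11, 12, 13, 14, 15, 16, 17, 18, 19}
(A ∪ B)' = U \ (A ∪ B) = ∅
A' = {2, 4, 5, 6, 9, 13, 15, 19}, B' = {1, 14, 17}
Claimed RHS: A' ∪ B' = {1, 2, 4, 5, 6, 9, 13, 14, 15, 17, 19}
Identity is INVALID: LHS = ∅ but the RHS claimed here equals {1, 2, 4, 5, 6, 9, 13, 14, 15, 17, 19}. The correct form is (A ∪ B)' = A' ∩ B'.

Identity is invalid: (A ∪ B)' = ∅ but A' ∪ B' = {1, 2, 4, 5, 6, 9, 13, 14, 15, 17, 19}. The correct De Morgan law is (A ∪ B)' = A' ∩ B'.


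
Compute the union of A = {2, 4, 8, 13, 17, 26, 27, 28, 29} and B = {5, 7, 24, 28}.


A ∪ B = all elements in A or B (or both)
A = {2, 4, 8, 13, 17, 26, 27, 28, 29}
B = {5, 7, 24, 28}
A ∪ B = {2, 4, 5, 7, 8, 13, 17, 24, 26, 27, 28, 29}

A ∪ B = {2, 4, 5, 7, 8, 13, 17, 24, 26, 27, 28, 29}


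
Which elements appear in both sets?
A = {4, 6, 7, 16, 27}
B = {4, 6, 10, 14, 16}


A ∩ B = elements in both A and B
A = {4, 6, 7, 16, 27}
B = {4, 6, 10, 14, 16}
A ∩ B = {4, 6, 16}

A ∩ B = {4, 6, 16}


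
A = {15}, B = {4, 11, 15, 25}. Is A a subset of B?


A ⊆ B means every element of A is in B.
All elements of A are in B.
So A ⊆ B.

Yes, A ⊆ B


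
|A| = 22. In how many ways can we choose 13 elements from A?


C(n,k) = n! / (k!(n-k)!)
C(22,13) = 22! / (13!9!)
= 497420

C(22,13) = 497420


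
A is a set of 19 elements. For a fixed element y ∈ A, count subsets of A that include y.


Subsets of A containing y correspond to subsets of A \ {y}, which has 18 elements.
Count = 2^(n-1) = 2^18
= 262144

Number of subsets containing y = 262144


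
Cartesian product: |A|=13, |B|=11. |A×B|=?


|A × B| = |A| × |B|
= 13 × 11
= 143

|A × B| = 143


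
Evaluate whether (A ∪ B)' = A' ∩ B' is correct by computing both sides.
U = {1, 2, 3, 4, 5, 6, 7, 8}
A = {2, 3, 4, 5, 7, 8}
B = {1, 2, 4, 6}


LHS: A ∪ B = {1, 2, 3, 4, 5, 6, 7, 8}
(A ∪ B)' = U \ (A ∪ B) = ∅
A' = {1, 6}, B' = {3, 5, 7, 8}
Claimed RHS: A' ∩ B' = ∅
Identity is VALID: LHS = RHS = ∅ ✓

Identity is valid. (A ∪ B)' = A' ∩ B' = ∅


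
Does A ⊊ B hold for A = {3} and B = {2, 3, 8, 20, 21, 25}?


A ⊂ B requires: A ⊆ B AND A ≠ B.
A ⊆ B? Yes
A = B? No
A ⊂ B: Yes (A is a proper subset of B)

Yes, A ⊂ B


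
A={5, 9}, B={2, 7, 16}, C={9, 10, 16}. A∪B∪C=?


A ∪ B = {2, 5, 7, 9, 16}
(A ∪ B) ∪ C = {2, 5, 7, 9, 10, 16}

A ∪ B ∪ C = {2, 5, 7, 9, 10, 16}


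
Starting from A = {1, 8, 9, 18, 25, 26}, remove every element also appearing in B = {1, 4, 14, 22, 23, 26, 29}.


A \ B = elements in A but not in B
A = {1, 8, 9, 18, 25, 26}
B = {1, 4, 14, 22, 23, 26, 29}
Remove from A any elements in B
A \ B = {8, 9, 18, 25}

A \ B = {8, 9, 18, 25}


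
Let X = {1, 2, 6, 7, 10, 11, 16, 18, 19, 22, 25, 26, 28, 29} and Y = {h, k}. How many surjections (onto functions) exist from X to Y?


n = |X| = 14, k = |Y| = 2. Surjections via inclusion-exclusion:
S(n,k) = Σ(-1)^i × C(k,i) × (k-i)^n, i=0 to k
i=0: (-1)^0×C(2,0)×2^14 = 16384
i=1: (-1)^1×C(2,1)×1^14 = -2
i=2: (-1)^2×C(2,2)×0^14 = 0
Total = 16382

Number of surjections = 16382


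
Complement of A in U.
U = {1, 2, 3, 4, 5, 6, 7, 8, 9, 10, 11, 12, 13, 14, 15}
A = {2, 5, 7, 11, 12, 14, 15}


Aᶜ = U \ A = elements in U but not in A
U = {1, 2, 3, 4, 5, 6, 7, 8, 9, 10, 11, 12, 13, 14, 15}
A = {2, 5, 7, 11, 12, 14, 15}
Aᶜ = {1, 3, 4, 6, 8, 9, 10, 13}

Aᶜ = {1, 3, 4, 6, 8, 9, 10, 13}


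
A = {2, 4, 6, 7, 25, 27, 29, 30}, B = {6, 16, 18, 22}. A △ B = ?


A △ B = (A \ B) ∪ (B \ A) = elements in exactly one of A or B
A \ B = {2, 4, 7, 25, 27, 29, 30}
B \ A = {16, 18, 22}
A △ B = {2, 4, 7, 16, 18, 22, 25, 27, 29, 30}

A △ B = {2, 4, 7, 16, 18, 22, 25, 27, 29, 30}


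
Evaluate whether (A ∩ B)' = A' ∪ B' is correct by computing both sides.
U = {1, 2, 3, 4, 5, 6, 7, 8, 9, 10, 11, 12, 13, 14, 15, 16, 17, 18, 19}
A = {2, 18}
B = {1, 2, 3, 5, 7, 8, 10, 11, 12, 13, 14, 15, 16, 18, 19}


LHS: A ∩ B = {2, 18}
(A ∩ B)' = U \ (A ∩ B) = {1, 3, 4, 5, 6, 7, 8, 9, 10, 11, 12, 13, 14, 15, 16, 17, 19}
A' = {1, 3, 4, 5, 6, 7, 8, 9, 10, 11, 12, 13, 14, 15, 16, 17, 19}, B' = {4, 6, 9, 17}
Claimed RHS: A' ∪ B' = {1, 3, 4, 5, 6, 7, 8, 9, 10, 11, 12, 13, 14, 15, 16, 17, 19}
Identity is VALID: LHS = RHS = {1, 3, 4, 5, 6, 7, 8, 9, 10, 11, 12, 13, 14, 15, 16, 17, 19} ✓

Identity is valid. (A ∩ B)' = A' ∪ B' = {1, 3, 4, 5, 6, 7, 8, 9, 10, 11, 12, 13, 14, 15, 16, 17, 19}


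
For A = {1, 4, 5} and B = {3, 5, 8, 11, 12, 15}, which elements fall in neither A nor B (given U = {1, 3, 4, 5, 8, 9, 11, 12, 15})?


A = {1, 4, 5}
B = {3, 5, 8, 11, 12, 15}
Region: in neither A nor B (given U = {1, 3, 4, 5, 8, 9, 11, 12, 15})
Elements: {9}

Elements in neither A nor B (given U = {1, 3, 4, 5, 8, 9, 11, 12, 15}): {9}


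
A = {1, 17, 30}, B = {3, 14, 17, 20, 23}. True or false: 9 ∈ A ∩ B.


A = {1, 17, 30}, B = {3, 14, 17, 20, 23}
A ∩ B = elements in both A and B
A ∩ B = {17}
Checking if 9 ∈ A ∩ B
9 is not in A ∩ B → False

9 ∉ A ∩ B


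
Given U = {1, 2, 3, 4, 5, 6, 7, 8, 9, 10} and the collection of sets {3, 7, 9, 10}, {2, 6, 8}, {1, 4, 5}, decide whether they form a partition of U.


A partition requires: (1) non-empty parts, (2) pairwise disjoint, (3) union = U
Parts: {3, 7, 9, 10}, {2, 6, 8}, {1, 4, 5}
Union of parts: {1, 2, 3, 4, 5, 6, 7, 8, 9, 10}
U = {1, 2, 3, 4, 5, 6, 7, 8, 9, 10}
All non-empty? True
Pairwise disjoint? True
Covers U? True

Yes, valid partition


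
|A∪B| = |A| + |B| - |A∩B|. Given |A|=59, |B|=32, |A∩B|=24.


|A ∪ B| = |A| + |B| - |A ∩ B|
= 59 + 32 - 24
= 67

|A ∪ B| = 67


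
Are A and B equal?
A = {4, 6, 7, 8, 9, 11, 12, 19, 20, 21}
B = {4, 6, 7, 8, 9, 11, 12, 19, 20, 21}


Two sets are equal iff they have exactly the same elements.
A = {4, 6, 7, 8, 9, 11, 12, 19, 20, 21}
B = {4, 6, 7, 8, 9, 11, 12, 19, 20, 21}
Same elements → A = B

Yes, A = B


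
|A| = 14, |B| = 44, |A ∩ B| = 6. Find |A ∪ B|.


|A ∪ B| = |A| + |B| - |A ∩ B|
= 14 + 44 - 6
= 52

|A ∪ B| = 52


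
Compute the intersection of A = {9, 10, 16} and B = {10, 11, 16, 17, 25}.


A ∩ B = elements in both A and B
A = {9, 10, 16}
B = {10, 11, 16, 17, 25}
A ∩ B = {10, 16}

A ∩ B = {10, 16}


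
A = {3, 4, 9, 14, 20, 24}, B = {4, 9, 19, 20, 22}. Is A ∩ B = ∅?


Disjoint means A ∩ B = ∅.
A ∩ B = {4, 9, 20}
A ∩ B ≠ ∅, so A and B are NOT disjoint.

No, A and B are not disjoint (A ∩ B = {4, 9, 20})


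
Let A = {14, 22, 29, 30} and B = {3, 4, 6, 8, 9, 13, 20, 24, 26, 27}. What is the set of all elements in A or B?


A ∪ B = all elements in A or B (or both)
A = {14, 22, 29, 30}
B = {3, 4, 6, 8, 9, 13, 20, 24, 26, 27}
A ∪ B = {3, 4, 6, 8, 9, 13, 14, 20, 22, 24, 26, 27, 29, 30}

A ∪ B = {3, 4, 6, 8, 9, 13, 14, 20, 22, 24, 26, 27, 29, 30}


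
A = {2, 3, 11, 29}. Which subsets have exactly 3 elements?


|A| = 4, so A has C(4,3) = 4 subsets of size 3.
Enumerate by choosing 3 elements from A at a time:
{2, 3, 11}, {2, 3, 29}, {2, 11, 29}, {3, 11, 29}

3-element subsets (4 total): {2, 3, 11}, {2, 3, 29}, {2, 11, 29}, {3, 11, 29}


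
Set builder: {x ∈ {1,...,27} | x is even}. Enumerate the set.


Checking each candidate:
Condition: even numbers in {1,...,27}
Result = {2, 4, 6, 8, 10, 12, 14, 16, 18, 20, 22, 24, 26}

{2, 4, 6, 8, 10, 12, 14, 16, 18, 20, 22, 24, 26}
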